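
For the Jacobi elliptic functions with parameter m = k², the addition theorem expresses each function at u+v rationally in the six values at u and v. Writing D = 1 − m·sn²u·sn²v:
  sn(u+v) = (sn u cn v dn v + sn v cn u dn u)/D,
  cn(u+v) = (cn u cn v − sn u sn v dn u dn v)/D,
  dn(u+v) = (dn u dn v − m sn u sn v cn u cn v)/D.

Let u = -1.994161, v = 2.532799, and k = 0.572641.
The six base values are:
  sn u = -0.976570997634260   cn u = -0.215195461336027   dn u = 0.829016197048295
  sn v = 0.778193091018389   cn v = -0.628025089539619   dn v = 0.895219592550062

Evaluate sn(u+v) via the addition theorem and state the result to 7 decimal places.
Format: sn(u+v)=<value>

sn(u+v)=0.5060583

m = k² = 0.327917714881
D = 1 − m·sn²u·sn²v = 0.8106142644111749
sn(u+v) = (sn u·cn v·dn v + sn v·cn u·dn u)/D = 0.4102180480964313/0.8106142644111749 = 0.5060582648325478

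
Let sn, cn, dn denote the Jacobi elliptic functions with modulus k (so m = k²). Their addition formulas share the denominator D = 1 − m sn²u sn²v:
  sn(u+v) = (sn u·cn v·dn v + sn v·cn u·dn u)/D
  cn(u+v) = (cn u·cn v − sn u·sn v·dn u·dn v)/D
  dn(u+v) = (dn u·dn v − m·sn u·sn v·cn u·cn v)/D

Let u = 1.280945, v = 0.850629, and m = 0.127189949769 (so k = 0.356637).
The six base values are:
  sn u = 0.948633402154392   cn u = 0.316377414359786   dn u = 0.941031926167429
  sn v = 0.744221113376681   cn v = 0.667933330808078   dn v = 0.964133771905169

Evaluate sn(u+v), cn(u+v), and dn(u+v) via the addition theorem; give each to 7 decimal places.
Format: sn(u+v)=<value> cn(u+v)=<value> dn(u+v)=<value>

sn(u+v)=0.8888148 cn(u+v)=-0.4582665 dn(u+v)=0.9484308

m = k² = 0.127189949769
D = 1 − m·sn²u·sn²v = 0.9366052061261524
sn(u+v) = (sn u·cn v·dn v + sn v·cn u·dn u)/D = 0.8324686082278963/0.9366052061261524 = 0.8888148419236634
cn(u+v) = (cn u·cn v − sn u·sn v·dn u·dn v)/D = -0.4292147812665842/0.9366052061261524 = -0.4582664910030115
dn(u+v) = (dn u·dn v − m·sn u·sn v·cn u·cn v)/D = 0.888305223596042/0.9366052061261524 = 0.948430798575334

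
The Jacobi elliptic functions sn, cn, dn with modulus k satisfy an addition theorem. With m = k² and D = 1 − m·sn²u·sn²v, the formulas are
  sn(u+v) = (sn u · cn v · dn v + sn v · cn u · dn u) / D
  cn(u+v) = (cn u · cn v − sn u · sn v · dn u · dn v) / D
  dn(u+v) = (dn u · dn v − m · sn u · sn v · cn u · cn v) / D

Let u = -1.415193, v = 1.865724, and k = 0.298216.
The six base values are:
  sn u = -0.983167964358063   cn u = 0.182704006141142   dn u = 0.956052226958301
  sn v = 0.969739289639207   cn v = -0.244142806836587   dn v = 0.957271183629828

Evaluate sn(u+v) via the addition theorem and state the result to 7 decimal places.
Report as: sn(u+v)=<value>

m = k² = 0.088932782656
D = 1 − m·sn²u·sn²v = 0.9191598142422949
sn(u+v) = (sn u·cn v·dn v + sn v·cn u·dn u)/D = 0.399165839235965/0.9191598142422949 = 0.4342725095798662

sn(u+v)=0.4342725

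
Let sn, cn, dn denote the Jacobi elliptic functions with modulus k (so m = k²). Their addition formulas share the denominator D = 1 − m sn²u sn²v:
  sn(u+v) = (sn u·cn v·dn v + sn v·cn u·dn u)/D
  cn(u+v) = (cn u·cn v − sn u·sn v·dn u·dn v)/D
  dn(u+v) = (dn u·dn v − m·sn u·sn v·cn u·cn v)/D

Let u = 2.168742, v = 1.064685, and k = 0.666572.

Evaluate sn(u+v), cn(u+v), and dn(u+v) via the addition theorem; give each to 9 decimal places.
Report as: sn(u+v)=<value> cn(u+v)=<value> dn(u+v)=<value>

sn(u+v)=0.372410011 cn(u+v)=-0.928068308 dn(u+v)=0.968699052

sn u = 0.9636994183543927, cn u = -0.2669895710761099, dn u = 0.7663904336686483
sn v = 0.8381489477986293, cn v = 0.5454414187647016, dn v = 0.8293788399460401
m = k² = 0.444318231184
D = 1 − m·sn²u·sn²v = 0.7101190102270892
sn(u+v) = (sn u·cn v·dn v + sn v·cn u·dn u)/D = 0.2644554286091422/0.7101190102270892 = 0.372410011280464
cn(u+v) = (cn u·cn v − sn u·sn v·dn u·dn v)/D = -0.6590389479879438/0.7101190102270892 = -0.928068307560432
dn(u+v) = (dn u·dn v − m·sn u·sn v·cn u·cn v)/D = 0.6878916117553422/0.7101190102270892 = 0.9686990516355295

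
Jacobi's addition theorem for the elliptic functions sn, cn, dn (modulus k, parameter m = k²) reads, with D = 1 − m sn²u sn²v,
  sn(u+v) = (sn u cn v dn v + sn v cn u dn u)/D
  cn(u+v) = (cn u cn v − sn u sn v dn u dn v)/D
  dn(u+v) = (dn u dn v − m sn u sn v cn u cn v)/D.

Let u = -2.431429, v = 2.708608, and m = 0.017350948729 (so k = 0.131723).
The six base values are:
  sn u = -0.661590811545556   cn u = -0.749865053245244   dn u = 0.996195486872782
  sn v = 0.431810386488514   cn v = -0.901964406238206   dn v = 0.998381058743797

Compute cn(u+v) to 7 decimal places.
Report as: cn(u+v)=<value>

cn(u+v)=0.9618478

m = k² = 0.017350948729
D = 1 − m·sn²u·sn²v = 0.9985839182523907
cn(u+v) = (cn u·cn v − sn u·sn v·dn u·dn v)/D = 0.9604857490110293/0.9985839182523907 = 0.9618478041304365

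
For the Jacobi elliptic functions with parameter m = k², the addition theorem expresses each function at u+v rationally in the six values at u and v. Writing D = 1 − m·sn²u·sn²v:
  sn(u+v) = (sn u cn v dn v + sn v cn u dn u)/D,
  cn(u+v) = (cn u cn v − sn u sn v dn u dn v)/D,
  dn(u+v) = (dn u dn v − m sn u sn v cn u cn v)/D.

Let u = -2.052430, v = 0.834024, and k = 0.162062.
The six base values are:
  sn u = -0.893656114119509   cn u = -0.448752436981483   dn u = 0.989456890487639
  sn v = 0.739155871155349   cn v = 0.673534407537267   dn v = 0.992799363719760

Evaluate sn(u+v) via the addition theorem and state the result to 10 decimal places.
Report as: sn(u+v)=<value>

sn(u+v)=-0.9365070305

m = k² = 0.026264091844
D = 1 − m·sn²u·sn²v = 0.9885402455450478
sn(u+v) = (sn u·cn v·dn v + sn v·cn u·dn u)/D = -0.9257748899324723/0.9885402455450478 = -0.9365070305478875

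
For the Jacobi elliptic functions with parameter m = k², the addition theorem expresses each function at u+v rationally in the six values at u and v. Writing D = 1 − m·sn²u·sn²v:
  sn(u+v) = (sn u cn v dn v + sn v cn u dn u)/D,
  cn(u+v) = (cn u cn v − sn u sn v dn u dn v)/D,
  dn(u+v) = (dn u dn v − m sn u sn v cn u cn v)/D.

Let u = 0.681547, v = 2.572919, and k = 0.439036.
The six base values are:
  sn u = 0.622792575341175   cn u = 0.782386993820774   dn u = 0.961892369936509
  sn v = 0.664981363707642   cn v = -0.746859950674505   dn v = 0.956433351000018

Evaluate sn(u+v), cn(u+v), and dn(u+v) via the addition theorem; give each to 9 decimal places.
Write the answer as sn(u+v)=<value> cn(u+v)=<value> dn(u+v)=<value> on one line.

m = k² = 0.192752609296
D = 1 − m·sn²u·sn²v = 0.966939755034301
sn(u+v) = (sn u·cn v·dn v + sn v·cn u·dn u)/D = 0.05557211597764982/0.966939755034301 = 0.05747215965453657
cn(u+v) = (cn u·cn v − sn u·sn v·dn u·dn v)/D = -0.9653415094108202/0.966939755034301 = -0.9983471094086683
dn(u+v) = (dn u·dn v − m·sn u·sn v·cn u·cn v)/D = 0.9666318946105083/0.966939755034301 = 0.9996816136453281

sn(u+v)=0.057472160 cn(u+v)=-0.998347109 dn(u+v)=0.999681614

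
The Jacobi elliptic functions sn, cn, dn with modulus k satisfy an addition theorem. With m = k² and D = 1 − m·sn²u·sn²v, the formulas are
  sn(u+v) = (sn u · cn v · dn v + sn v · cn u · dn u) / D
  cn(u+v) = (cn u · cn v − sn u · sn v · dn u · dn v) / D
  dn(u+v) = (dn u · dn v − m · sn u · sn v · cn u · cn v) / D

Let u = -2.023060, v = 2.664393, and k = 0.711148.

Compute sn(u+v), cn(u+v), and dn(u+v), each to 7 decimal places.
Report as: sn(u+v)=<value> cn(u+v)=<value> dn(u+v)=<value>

sn(u+v)=0.5818499 cn(u+v)=0.8132962 dn(u+v)=0.9103763

sn u = -0.9933223229240229, cn u = -0.1153722790830759, dn u = 0.7078136716885138
sn v = 0.827789839680513, cn v = -0.5610383064655305, dn v = 0.8083653725641492
m = k² = 0.505731477904
D = 1 − m·sn²u·sn²v = 0.6580673594982659
sn(u+v) = (sn u·cn v·dn v + sn v·cn u·dn u)/D = 0.3828964160255634/0.6580673594982659 = 0.581849882841017
cn(u+v) = (cn u·cn v − sn u·sn v·dn u·dn v)/D = 0.5352036848077549/0.6580673594982659 = 0.8132962030145566
dn(u+v) = (dn u·dn v − m·sn u·sn v·cn u·cn v)/D = 0.5990889139991045/0.6580673594982659 = 0.91037627889016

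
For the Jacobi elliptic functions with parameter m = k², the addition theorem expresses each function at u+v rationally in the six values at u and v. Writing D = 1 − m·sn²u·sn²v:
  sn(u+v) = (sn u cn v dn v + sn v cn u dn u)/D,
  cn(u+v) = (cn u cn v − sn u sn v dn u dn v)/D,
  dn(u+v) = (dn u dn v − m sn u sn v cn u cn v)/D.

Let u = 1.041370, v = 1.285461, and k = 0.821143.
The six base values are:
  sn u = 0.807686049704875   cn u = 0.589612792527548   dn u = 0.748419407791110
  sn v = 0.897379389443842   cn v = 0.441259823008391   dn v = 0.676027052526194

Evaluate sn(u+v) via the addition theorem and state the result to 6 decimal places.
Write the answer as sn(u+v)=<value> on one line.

m = k² = 0.674275826449
D = 1 − m·sn²u·sn²v = 0.6457784859695566
sn(u+v) = (sn u·cn v·dn v + sn v·cn u·dn u)/D = 0.6369291125838609/0.6457784859695566 = 0.9862965806728456

sn(u+v)=0.986297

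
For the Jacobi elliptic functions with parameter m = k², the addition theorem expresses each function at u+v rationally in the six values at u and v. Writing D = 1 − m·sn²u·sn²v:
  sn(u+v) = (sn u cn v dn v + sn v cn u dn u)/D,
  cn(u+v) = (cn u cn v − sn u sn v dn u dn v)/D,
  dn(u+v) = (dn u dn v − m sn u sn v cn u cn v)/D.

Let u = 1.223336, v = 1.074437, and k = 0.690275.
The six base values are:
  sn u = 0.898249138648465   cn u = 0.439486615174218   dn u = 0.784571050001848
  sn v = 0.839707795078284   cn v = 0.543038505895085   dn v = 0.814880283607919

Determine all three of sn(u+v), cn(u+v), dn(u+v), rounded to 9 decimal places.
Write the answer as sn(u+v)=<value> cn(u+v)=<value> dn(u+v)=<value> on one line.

sn(u+v)=0.942520360 cn(u+v)=-0.334148726 dn(u+v)=0.759422102

m = k² = 0.476479575625
D = 1 − m·sn²u·sn²v = 0.7289219969226116
sn(u+v) = (sn u·cn v·dn v + sn v·cn u·dn u)/D = 0.6870238228409863/0.7289219969226116 = 0.9425203598484989
cn(u+v) = (cn u·cn v − sn u·sn v·dn u·dn v)/D = -0.2435683568253579/0.7289219969226116 = -0.3341487262747774
dn(u+v) = (dn u·dn v − m·sn u·sn v·cn u·cn v)/D = 0.5535594747554904/0.7289219969226116 = 0.7594221015314768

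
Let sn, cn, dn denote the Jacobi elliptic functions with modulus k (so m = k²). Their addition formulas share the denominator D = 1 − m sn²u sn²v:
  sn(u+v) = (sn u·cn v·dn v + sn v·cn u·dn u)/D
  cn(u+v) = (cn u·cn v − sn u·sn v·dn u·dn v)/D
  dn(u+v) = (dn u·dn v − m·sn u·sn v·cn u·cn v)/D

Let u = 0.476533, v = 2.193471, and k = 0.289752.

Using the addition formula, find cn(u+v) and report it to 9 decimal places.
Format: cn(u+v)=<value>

sn u = 0.4574160202020659, cn u = 0.889252823702294, dn u = 0.9911780308521681
sn v = 0.8443832396352508, cn v = -0.5357396239061272, dn v = 0.9696084965975579
m = k² = 0.083956221504
D = 1 − m·sn²u·sn²v = 0.9874756603968913
cn(u+v) = (cn u·cn v − sn u·sn v·dn u·dn v)/D = -0.847600355893955/0.9874756603968913 = -0.8583506306912751

cn(u+v)=-0.858350631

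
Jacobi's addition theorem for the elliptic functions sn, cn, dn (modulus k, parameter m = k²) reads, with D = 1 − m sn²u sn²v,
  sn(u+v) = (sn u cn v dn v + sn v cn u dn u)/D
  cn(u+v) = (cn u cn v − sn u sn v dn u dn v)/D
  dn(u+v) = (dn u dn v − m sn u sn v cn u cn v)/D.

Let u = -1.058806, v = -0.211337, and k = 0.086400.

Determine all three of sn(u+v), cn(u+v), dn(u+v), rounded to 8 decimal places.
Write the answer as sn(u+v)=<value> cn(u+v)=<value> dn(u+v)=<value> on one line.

sn(u+v)=-0.95459591 cn(u+v)=0.29790375 dn(u+v)=0.99659296

sn u = -0.8711930125529683, cn u = 0.4909406632973924, dn u = 0.9971631085609623
sn v = -0.209755960409783, cn v = 0.9777537711881093, dn v = 0.9998357664900017
m = k² = 0.00746496
D = 1 − m·sn²u·sn²v = 0.9997507214711055
sn(u+v) = (sn u·cn v·dn v + sn v·cn u·dn u)/D = -0.9543579510327139/0.9997507214711055 = -0.9545959112971707
cn(u+v) = (cn u·cn v − sn u·sn v·dn u·dn v)/D = 0.2978294921303733/0.9997507214711055 = 0.2979037531397081
dn(u+v) = (dn u·dn v − m·sn u·sn v·cn u·cn v)/D = 0.9963445318975606/0.9997507214711055 = 0.9965929611248164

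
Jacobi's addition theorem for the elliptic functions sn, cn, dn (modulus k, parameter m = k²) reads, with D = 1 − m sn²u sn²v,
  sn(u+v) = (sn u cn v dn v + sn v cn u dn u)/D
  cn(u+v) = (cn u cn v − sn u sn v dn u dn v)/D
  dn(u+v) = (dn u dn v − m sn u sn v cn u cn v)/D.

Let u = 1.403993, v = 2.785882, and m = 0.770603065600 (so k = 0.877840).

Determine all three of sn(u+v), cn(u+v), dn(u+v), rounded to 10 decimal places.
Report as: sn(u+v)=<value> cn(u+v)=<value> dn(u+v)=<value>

sn u = 0.917455363784873, cn u = 0.397838730470484, dn u = 0.592760187351638
sn v = 0.9566368807503038, cn v = -0.2912831584357891, dn v = 0.5429359339641935
m = k² = 0.7706030656
D = 1 − m·sn²u·sn²v = 0.4063986766067565
sn(u+v) = (sn u·cn v·dn v + sn v·cn u·dn u)/D = 0.08050312444238104/0.4063986766067565 = 0.1980890418112219
cn(u+v) = (cn u·cn v − sn u·sn v·dn u·dn v)/D = -0.3983454923841081/0.4063986766067565 = -0.9801840294119834
dn(u+v) = (dn u·dn v − m·sn u·sn v·cn u·cn v)/D = 0.4002071915693928/0.4063986766067565 = 0.984764997049056

sn(u+v)=0.1980890418 cn(u+v)=-0.9801840294 dn(u+v)=0.9847649970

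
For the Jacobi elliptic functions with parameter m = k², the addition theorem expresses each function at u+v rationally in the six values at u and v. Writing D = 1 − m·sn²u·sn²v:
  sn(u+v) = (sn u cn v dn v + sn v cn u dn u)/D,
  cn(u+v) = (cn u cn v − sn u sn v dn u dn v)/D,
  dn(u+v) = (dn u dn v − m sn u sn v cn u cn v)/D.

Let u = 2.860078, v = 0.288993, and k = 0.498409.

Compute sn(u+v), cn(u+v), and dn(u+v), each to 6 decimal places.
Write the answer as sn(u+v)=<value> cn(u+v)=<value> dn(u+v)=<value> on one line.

sn u = 0.4833806400154964, cn u = -0.8754102791595545, dn u = 0.9705446645058966
sn v = 0.2840459415234738, cn v = 0.9588106711463131, dn v = 0.9899280967641606
m = k² = 0.248411531281
D = 1 − m·sn²u·sn²v = 0.995316964676968
sn(u+v) = (sn u·cn v·dn v + sn v·cn u·dn u)/D = 0.2174700163307787/0.995316964676968 = 0.2184932278345713
cn(u+v) = (cn u·cn v − sn u·sn v·dn u·dn v)/D = -0.9712685788034449/0.995316964676968 = -0.9758384648036939
dn(u+v) = (dn u·dn v − m·sn u·sn v·cn u·cn v)/D = 0.9893976359151962/0.995316964676968 = 0.9940528203860236

sn(u+v)=0.218493 cn(u+v)=-0.975838 dn(u+v)=0.994053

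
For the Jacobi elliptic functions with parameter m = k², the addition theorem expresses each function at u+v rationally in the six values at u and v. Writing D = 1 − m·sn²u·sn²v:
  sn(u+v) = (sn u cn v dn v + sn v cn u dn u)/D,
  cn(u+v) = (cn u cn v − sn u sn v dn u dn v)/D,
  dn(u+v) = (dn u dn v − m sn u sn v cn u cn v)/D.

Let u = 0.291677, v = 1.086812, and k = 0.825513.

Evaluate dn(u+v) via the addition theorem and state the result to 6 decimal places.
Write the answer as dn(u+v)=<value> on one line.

sn u = 0.2849110383502313, cn u = 0.9585539631268513, dn u = 0.9719475350387231
sn v = 0.8264113185343585, cn v = 0.5630668988657591, dn v = 0.731153220137399
m = k² = 0.681471713169
D = 1 − m·sn²u·sn²v = 0.9622202658129325
dn(u+v) = (dn u·dn v − m·sn u·sn v·cn u·cn v)/D = 0.6240401695844132/0.9622202658129325 = 0.6485419105751139

dn(u+v)=0.648542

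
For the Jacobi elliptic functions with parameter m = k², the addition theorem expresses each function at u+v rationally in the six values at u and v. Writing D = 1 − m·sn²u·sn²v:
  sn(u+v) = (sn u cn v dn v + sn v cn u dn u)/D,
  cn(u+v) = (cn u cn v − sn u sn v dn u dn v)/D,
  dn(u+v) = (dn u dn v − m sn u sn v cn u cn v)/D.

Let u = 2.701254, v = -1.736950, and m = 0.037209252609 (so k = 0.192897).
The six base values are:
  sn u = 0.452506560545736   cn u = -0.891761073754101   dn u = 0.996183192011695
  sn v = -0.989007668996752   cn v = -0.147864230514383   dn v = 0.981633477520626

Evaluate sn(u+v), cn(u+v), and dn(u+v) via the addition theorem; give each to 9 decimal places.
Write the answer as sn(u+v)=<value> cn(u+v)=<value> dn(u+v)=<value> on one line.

sn(u+v)=0.819015320 cn(u+v)=0.573771650 dn(u+v)=0.987441416

m = k² = 0.037209252609
D = 1 − m·sn²u·sn²v = 0.9925475336208948
sn(u+v) = (sn u·cn v·dn v + sn v·cn u·dn u)/D = 0.8129116355409219/0.9925475336208948 = 0.8190153196747702
cn(u+v) = (cn u·cn v − sn u·sn v·dn u·dn v)/D = 0.5694956358911846/0.9925475336208948 = 0.5737716498207575
dn(u+v) = (dn u·dn v − m·sn u·sn v·cn u·cn v)/D = 0.9800825424252759/0.9925475336208948 = 0.9874414163822002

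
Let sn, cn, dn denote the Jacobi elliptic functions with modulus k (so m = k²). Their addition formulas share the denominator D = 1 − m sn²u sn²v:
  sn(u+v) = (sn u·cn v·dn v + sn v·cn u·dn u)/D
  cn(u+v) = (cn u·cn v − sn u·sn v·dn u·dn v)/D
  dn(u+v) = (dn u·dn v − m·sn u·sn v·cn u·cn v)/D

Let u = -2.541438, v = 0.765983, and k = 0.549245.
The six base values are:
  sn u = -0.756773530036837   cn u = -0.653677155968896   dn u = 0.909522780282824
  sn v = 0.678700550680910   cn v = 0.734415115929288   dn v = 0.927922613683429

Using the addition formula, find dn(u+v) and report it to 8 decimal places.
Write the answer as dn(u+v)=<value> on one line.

dn(u+v)=0.83612372

m = k² = 0.301670070025
D = 1 − m·sn²u·sn²v = 0.920416965717464
dn(u+v) = (dn u·dn v − m·sn u·sn v·cn u·cn v)/D = 0.7695824566061515/0.920416965717464 = 0.836123719217043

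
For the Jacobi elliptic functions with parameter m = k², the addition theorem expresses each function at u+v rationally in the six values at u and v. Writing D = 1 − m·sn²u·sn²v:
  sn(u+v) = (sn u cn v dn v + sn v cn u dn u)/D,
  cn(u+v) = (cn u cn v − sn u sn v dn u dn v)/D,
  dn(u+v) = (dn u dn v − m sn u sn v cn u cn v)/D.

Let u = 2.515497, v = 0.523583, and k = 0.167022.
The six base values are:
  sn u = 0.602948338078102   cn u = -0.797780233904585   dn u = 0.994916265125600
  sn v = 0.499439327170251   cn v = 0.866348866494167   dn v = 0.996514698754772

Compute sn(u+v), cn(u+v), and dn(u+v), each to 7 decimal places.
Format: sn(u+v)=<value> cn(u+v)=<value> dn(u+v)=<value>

sn(u+v)=0.1244406 cn(u+v)=-0.9922271 dn(u+v)=0.9997840

m = k² = 0.027896348484
D = 1 − m·sn²u·sn²v = 0.9974702765986124
sn(u+v) = (sn u·cn v·dn v + sn v·cn u·dn u)/D = 0.124125769135714/0.9974702765986124 = 0.1244405693560961
cn(u+v) = (cn u·cn v − sn u·sn v·dn u·dn v)/D = -0.989717003053994/0.9974702765986124 = -0.9922270630749449
dn(u+v) = (dn u·dn v − m·sn u·sn v·cn u·cn v)/D = 0.9972548059018071/0.9974702765986124 = 0.9997839828395288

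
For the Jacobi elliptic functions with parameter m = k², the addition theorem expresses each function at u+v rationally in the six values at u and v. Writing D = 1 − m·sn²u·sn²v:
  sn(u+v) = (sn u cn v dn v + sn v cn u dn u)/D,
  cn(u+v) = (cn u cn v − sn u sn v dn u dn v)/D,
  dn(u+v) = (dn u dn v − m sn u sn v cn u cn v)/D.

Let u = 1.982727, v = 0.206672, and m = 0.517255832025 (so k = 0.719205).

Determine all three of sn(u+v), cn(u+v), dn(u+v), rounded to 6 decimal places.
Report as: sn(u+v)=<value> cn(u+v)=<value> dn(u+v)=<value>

sn u = 0.9968715274128399, cn u = -0.07903896402149802, dn u = 0.6971194637922585
sn v = 0.2044660993819036, cn v = 0.978873645678312, dn v = 0.9891286079832586
m = k² = 0.517255832025
D = 1 − m·sn²u·sn²v = 0.9785104954006279
sn(u+v) = (sn u·cn v·dn v + sn v·cn u·dn u)/D = 0.9539368391671422/0.9785104954006279 = 0.9748866707623564
cn(u+v) = (cn u·cn v − sn u·sn v·dn u·dn v)/D = -0.2179158013751736/0.9785104954006279 = -0.2227015473001678
dn(u+v) = (dn u·dn v − m·sn u·sn v·cn u·cn v)/D = 0.6976978670429587/0.9785104954006279 = 0.7130203204997845

sn(u+v)=0.974887 cn(u+v)=-0.222702 dn(u+v)=0.713020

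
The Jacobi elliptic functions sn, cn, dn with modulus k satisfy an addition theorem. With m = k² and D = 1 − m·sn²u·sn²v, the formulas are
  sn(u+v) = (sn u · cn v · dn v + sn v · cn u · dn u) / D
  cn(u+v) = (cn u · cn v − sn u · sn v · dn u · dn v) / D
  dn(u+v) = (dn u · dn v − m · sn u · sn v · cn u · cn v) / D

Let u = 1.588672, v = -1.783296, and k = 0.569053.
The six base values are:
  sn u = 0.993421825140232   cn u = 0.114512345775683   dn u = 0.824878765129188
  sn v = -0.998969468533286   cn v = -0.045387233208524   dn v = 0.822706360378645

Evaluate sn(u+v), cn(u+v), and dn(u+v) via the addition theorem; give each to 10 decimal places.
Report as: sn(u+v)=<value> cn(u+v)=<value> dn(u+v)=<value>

sn(u+v)=-0.1930104485 cn(u+v)=0.9811967014 dn(u+v)=0.9939500358

m = k² = 0.323821316809
D = 1 − m·sn²u·sn²v = 0.6810833020079674
sn(u+v) = (sn u·cn v·dn v + sn v·cn u·dn u)/D = -0.1314561935947811/0.6810833020079674 = -0.1930104485122781
cn(u+v) = (cn u·cn v − sn u·sn v·dn u·dn v)/D = 0.6682766892834491/0.6810833020079674 = 0.9811967013627233
dn(u+v) = (dn u·dn v − m·sn u·sn v·cn u·cn v)/D = 0.6769627724327606/0.6810833020079674 = 0.9939500358281304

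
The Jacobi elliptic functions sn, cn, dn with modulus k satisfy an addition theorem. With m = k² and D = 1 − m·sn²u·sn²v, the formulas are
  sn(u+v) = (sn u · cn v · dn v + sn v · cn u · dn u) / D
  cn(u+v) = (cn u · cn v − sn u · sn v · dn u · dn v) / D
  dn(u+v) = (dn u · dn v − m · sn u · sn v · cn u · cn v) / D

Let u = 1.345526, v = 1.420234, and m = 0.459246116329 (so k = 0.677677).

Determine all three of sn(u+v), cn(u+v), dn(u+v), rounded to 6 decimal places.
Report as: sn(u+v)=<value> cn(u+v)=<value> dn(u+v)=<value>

sn u = 0.9374444676433991, cn u = 0.3481348446863428, dn u = 0.7722781460165656
sn v = 0.9558420198483629, cn v = 0.2938809845706283, dn v = 0.7618511330642855
m = k² = 0.459246116329
D = 1 − m·sn²u·sn²v = 0.6312696968225349
sn(u+v) = (sn u·cn v·dn v + sn v·cn u·dn u)/D = 0.4668725335093163/0.6312696968225349 = 0.7395769761471149
cn(u+v) = (cn u·cn v − sn u·sn v·dn u·dn v)/D = -0.4248899476111519/0.6312696968225349 = -0.6730719845254962
dn(u+v) = (dn u·dn v − m·sn u·sn v·cn u·cn v)/D = 0.5462596190009463/0.6312696968225349 = 0.8653347717315077

sn(u+v)=0.739577 cn(u+v)=-0.673072 dn(u+v)=0.865335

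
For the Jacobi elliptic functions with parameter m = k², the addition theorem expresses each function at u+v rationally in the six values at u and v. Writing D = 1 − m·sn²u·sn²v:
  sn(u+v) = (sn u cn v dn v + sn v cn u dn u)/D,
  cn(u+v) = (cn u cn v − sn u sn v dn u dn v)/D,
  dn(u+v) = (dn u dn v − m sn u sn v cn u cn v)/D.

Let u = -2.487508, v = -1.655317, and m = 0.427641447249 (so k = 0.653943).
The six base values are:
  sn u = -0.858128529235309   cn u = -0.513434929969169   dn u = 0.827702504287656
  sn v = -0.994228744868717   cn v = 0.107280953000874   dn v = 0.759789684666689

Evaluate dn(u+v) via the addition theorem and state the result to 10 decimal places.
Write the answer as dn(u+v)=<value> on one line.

m = k² = 0.427641447249
D = 1 − m·sn²u·sn²v = 0.6887157821593246
dn(u+v) = (dn u·dn v − m·sn u·sn v·cn u·cn v)/D = 0.6489766048354467/0.6887157821593246 = 0.9422995982475034

dn(u+v)=0.9422995982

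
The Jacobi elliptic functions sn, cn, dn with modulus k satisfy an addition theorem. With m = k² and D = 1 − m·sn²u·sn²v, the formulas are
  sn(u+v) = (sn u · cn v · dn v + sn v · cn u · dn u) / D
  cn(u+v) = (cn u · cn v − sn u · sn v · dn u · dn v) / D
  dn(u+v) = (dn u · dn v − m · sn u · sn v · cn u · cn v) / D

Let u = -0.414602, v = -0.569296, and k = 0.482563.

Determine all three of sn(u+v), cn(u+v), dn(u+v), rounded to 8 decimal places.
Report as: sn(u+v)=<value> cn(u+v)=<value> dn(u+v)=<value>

sn u = -0.40038242503844, cn u = 0.9163481400212138, dn u = 0.9811574770424395
sn v = -0.5333904969284981, cn v = 0.8458691256845647, dn v = 0.9663064016725919
m = k² = 0.232867048969
D = 1 − m·sn²u·sn²v = 0.9893794110968999
sn(u+v) = (sn u·cn v·dn v + sn v·cn u·dn u)/D = -0.8068217863593128/0.9893794110968999 = -0.8154826927971039
cn(u+v) = (cn u·cn v − sn u·sn v·dn u·dn v)/D = 0.5726344594577031/0.9893794110968999 = 0.5787814594027561
dn(u+v) = (dn u·dn v − m·sn u·sn v·cn u·cn v)/D = 0.909551625840495/0.9893794110968999 = 0.919315295668118

sn(u+v)=-0.81548269 cn(u+v)=0.57878146 dn(u+v)=0.91931530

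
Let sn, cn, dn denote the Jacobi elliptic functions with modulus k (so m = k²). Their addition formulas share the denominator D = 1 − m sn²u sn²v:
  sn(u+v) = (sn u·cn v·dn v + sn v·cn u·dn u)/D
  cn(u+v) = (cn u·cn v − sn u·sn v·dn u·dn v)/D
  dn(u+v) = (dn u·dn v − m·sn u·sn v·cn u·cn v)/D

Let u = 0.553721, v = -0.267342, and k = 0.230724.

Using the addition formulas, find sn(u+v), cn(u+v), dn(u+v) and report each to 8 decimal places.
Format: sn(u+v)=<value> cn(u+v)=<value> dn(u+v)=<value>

sn(u+v)=0.28228395 cn(u+v)=0.95933090 dn(u+v)=0.99787681

sn u = 0.5246511615076796, cn u = 0.8513173078991421, dn u = 0.9926464581149574
sn v = -0.2640076372355781, cn v = 0.9645205894543088, dn v = 0.9981430853569271
m = k² = 0.053233564176
D = 1 − m·sn²u·sn²v = 0.9989786847828324
sn(u+v) = (sn u·cn v·dn v + sn v·cn u·dn u)/D = 0.2819956492725222/0.9989786847828324 = 0.2822839501663893
cn(u+v) = (cn u·cn v − sn u·sn v·dn u·dn v)/D = 0.9583511185582278/0.9989786847828324 = 0.9593308978024524
dn(u+v) = (dn u·dn v − m·sn u·sn v·cn u·cn v)/D = 0.9968576615128991/0.9989786847828324 = 0.9978768082820562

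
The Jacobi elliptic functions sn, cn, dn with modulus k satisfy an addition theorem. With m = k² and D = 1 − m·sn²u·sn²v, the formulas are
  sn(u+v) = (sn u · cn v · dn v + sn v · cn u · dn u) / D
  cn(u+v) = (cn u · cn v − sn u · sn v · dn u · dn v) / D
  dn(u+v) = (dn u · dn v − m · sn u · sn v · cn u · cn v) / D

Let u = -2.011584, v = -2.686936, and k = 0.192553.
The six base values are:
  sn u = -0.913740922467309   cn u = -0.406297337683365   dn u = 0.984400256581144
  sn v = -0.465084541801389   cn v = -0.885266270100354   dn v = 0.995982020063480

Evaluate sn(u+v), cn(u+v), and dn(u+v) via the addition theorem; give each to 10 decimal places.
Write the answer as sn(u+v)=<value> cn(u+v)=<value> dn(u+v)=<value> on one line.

sn(u+v)=0.9983536012 cn(u+v)=-0.0573592790 dn(u+v)=0.9813487289

m = k² = 0.037076657809
D = 1 − m·sn²u·sn²v = 0.9933040756310386
sn(u+v) = (sn u·cn v·dn v + sn v·cn u·dn u)/D = 0.9916687010368917/0.9933040756310386 = 0.9983536012443038
cn(u+v) = (cn u·cn v − sn u·sn v·dn u·dn v)/D = -0.05697520556378841/0.9933040756310386 = -0.05735927895754631
dn(u+v) = (dn u·dn v − m·sn u·sn v·cn u·cn v)/D = 0.9747776919825473/0.9933040756310386 = 0.9813487288505068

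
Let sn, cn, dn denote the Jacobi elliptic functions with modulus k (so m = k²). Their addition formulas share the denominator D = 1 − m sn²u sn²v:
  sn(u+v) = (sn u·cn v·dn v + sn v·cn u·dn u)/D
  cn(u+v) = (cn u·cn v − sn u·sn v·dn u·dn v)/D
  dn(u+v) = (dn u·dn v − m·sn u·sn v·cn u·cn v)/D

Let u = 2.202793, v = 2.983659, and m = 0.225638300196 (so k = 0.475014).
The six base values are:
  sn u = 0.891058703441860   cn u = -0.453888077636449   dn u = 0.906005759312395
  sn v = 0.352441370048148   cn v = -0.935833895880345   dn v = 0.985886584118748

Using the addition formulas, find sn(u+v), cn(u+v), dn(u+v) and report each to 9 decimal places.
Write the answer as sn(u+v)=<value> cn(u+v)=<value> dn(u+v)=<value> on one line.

sn(u+v)=-0.989056799 cn(u+v)=0.147535245 dn(u+v)=0.882764459

m = k² = 0.225638300196
D = 1 − m·sn²u·sn²v = 0.9777464544900724
sn(u+v) = (sn u·cn v·dn v + sn v·cn u·dn u)/D = -0.9670467784655195/0.9777464544900724 = -0.9890567989529217
cn(u+v) = (cn u·cn v − sn u·sn v·dn u·dn v)/D = 0.1442520624717981/0.9777464544900724 = 0.147535244755278
dn(u+v) = (dn u·dn v − m·sn u·sn v·cn u·cn v)/D = 0.8631198195419791/0.9777464544900724 = 0.8827644585958894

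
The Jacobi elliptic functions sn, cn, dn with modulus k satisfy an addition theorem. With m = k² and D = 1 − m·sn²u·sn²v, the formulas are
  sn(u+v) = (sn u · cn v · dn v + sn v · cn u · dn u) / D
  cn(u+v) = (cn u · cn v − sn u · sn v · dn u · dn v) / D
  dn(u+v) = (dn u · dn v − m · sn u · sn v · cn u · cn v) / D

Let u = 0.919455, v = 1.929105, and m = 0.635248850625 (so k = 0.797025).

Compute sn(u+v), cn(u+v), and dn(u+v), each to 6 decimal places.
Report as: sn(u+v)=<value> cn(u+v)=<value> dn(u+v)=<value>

sn(u+v)=0.848385 cn(u+v)=-0.529380 dn(u+v)=0.736733

sn u = 0.7517553494442338, cn u = 0.6594421085902673, dn u = 0.8006234686708307
sn v = 0.9993323549920763, cn v = 0.03653552060653759, dn v = 0.6046479204138008
m = k² = 0.635248850625
D = 1 − m·sn²u·sn²v = 0.6414771504296693
sn(u+v) = (sn u·cn v·dn v + sn v·cn u·dn u)/D = 0.5442194578488342/0.6414771504296693 = 0.8483847904548266
cn(u+v) = (cn u·cn v − sn u·sn v·dn u·dn v)/D = -0.3395852120191477/0.6414771504296693 = -0.5293800594326537
dn(u+v) = (dn u·dn v − m·sn u·sn v·cn u·cn v)/D = 0.4725973144373683/0.6414771504296693 = 0.7367328892709847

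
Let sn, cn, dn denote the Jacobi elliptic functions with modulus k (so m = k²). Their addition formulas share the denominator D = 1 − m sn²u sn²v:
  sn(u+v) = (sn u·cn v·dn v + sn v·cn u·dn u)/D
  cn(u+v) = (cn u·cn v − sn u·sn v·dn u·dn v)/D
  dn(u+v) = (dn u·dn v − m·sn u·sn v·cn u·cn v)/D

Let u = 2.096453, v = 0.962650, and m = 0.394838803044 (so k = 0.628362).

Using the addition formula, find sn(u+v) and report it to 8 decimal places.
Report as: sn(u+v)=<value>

sn u = 0.9682720639961084, cn u = -0.2498983995241189, dn u = 0.7936110938721135
sn v = 0.792075535707495, cn v = 0.6104230874841522, dn v = 0.8673434088641692
m = k² = 0.394838803044
D = 1 − m·sn²u·sn²v = 0.7677542206491158
sn(u+v) = (sn u·cn v·dn v + sn v·cn u·dn u)/D = 0.3555620817046972/0.7677542206491158 = 0.4631196705165344

sn(u+v)=0.46311967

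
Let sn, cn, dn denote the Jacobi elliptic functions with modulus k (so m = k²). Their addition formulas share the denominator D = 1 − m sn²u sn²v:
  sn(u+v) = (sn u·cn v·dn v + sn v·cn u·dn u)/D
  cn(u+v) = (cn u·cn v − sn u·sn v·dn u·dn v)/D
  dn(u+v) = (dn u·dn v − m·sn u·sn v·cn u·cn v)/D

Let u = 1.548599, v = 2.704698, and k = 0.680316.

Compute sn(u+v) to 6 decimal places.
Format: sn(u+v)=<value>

sn(u+v)=-0.556246

sn u = 0.9794917974334873, cn u = 0.2014840409573828, dn u = 0.7456266473588973
sn v = 0.7765695292782093, cn v = -0.6300315596830212, dn v = 0.8490498904681958
m = k² = 0.462829859856
D = 1 − m·sn²u·sn²v = 0.732216589370328
sn(u+v) = (sn u·cn v·dn v + sn v·cn u·dn u)/D = -0.4072923177740071/0.732216589370328 = -0.5562456842506934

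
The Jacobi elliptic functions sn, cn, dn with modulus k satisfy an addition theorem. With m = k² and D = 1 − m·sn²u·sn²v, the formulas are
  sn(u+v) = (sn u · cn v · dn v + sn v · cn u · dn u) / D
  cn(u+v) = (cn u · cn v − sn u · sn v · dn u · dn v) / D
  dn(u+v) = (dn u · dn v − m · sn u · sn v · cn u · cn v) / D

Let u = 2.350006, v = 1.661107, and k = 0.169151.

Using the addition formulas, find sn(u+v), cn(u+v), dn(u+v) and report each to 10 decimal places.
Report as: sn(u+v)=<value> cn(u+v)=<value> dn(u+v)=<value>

sn u = 0.7257840448528648, cn u = -0.6879226120989298, dn u = 0.9924355091900611
sn v = 0.9969785449353641, cn v = -0.07767741588495481, dn v = 0.985677725276408
m = k² = 0.028612060801
D = 1 − m·sn²u·sn²v = 0.9850191796001299
sn(u+v) = (sn u·cn v·dn v + sn v·cn u·dn u)/D = -0.7362256053576204/0.9850191796001299 = -0.7474226092292867
cn(u+v) = (cn u·cn v − sn u·sn v·dn u·dn v)/D = -0.6543963953109141/0.9850191796001299 = -0.6643488866648946
dn(u+v) = (dn u·dn v − m·sn u·sn v·cn u·cn v)/D = 0.9771152654757821/0.9850191796001299 = 0.9919758779442686

sn(u+v)=-0.7474226092 cn(u+v)=-0.6643488867 dn(u+v)=0.9919758779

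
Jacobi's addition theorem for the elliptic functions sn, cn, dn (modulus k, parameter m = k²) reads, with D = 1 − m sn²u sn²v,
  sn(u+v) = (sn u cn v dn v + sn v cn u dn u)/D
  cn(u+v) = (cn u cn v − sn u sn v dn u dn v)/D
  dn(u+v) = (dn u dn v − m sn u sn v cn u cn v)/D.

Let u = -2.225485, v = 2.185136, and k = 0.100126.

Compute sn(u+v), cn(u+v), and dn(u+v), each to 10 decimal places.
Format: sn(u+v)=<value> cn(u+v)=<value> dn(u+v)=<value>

sn(u+v)=-0.0403379429 cn(u+v)=0.9991860940 dn(u+v)=0.9999918437

sn u = -0.7973646408269433, cn u = -0.6034978289595744, dn u = 0.9968079375107555
sn v = 0.8209838312551369, cn v = -0.5709514417335653, dn v = 0.9966157030788513
m = k² = 0.010025215876
D = 1 − m·sn²u·sn²v = 0.9957038752168093
sn(u+v) = (sn u·cn v·dn v + sn v·cn u·dn u)/D = -0.04016464611096839/0.9957038752168093 = -0.04033794294736751
cn(u+v) = (cn u·cn v − sn u·sn v·dn u·dn v)/D = 0.9948934658165929/0.9957038752168093 = 0.9991860939578647
dn(u+v) = (dn u·dn v − m·sn u·sn v·cn u·cn v)/D = 0.9956957539608062/0.9957038752168093 = 0.9999918437035295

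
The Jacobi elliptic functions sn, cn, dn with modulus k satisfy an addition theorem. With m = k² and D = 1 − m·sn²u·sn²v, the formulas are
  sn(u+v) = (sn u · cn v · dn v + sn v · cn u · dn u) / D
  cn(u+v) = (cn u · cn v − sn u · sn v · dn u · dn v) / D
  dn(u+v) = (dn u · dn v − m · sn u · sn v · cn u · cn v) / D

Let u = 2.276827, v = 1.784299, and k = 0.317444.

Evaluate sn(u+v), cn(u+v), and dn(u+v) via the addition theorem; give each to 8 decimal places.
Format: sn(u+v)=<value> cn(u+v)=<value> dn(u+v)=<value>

sn(u+v)=-0.73594305 cn(u+v)=-0.67704344 dn(u+v)=0.97232781

sn u = 0.8056571931810072, cn u = -0.5923820448626894, dn u = 0.9667426774997929
sn v = 0.9867894075878622, cn v = -0.1620082253232718, dn v = 0.9496705752500989
m = k² = 0.100770693136
D = 1 − m·sn²u·sn²v = 0.9363081619984269
sn(u+v) = (sn u·cn v·dn v + sn v·cn u·dn u)/D = -0.6890694887702223/0.9363081619984269 = -0.7359430545809768
cn(u+v) = (cn u·cn v − sn u·sn v·dn u·dn v)/D = -0.63392129942984/0.9363081619984269 = -0.6770434405664244
dn(u+v) = (dn u·dn v − m·sn u·sn v·cn u·cn v)/D = 0.9103984623072494/0.9363081619984269 = 0.9723278075074379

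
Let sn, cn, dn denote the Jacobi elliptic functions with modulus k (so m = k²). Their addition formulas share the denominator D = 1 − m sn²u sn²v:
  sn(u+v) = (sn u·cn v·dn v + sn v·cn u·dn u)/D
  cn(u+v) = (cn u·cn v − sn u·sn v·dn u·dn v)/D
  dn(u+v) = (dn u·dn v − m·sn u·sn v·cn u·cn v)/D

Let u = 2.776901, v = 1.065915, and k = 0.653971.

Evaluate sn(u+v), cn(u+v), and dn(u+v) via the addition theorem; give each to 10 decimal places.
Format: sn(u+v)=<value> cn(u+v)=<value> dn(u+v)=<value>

sn u = 0.705914644754443, cn u = -0.7082969111334656, dn u = 0.8870633547900226
sn v = 0.8401422310015053, cn v = 0.542366141723295, dn v = 0.8355406352293826
m = k² = 0.427678068841
D = 1 − m·sn²u·sn²v = 0.8495725840089999
sn(u+v) = (sn u·cn v·dn v + sn v·cn u·dn u)/D = -0.207966322285433/0.8495725840089999 = -0.2447893519633985
cn(u+v) = (cn u·cn v − sn u·sn v·dn u·dn v)/D = -0.8237254301615318/0.8495725840089999 = -0.9695762853769369
dn(u+v) = (dn u·dn v − m·sn u·sn v·cn u·cn v)/D = 0.8386158255028432/0.8495725840089999 = 0.9871032108234313

sn(u+v)=-0.2447893520 cn(u+v)=-0.9695762854 dn(u+v)=0.9871032108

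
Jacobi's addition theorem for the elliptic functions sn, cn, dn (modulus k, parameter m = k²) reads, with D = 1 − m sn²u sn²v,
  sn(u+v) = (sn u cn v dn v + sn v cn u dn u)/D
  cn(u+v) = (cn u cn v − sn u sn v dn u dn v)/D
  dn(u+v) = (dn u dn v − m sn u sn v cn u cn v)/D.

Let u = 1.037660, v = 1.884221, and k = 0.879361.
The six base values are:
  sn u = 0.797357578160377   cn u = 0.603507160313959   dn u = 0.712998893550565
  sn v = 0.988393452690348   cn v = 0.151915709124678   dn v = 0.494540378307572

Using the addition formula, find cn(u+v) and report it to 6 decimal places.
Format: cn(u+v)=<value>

m = k² = 0.773275768321
D = 1 − m·sn²u·sn²v = 0.5197135069720902
cn(u+v) = (cn u·cn v − sn u·sn v·dn u·dn v)/D = -0.1862082168251409/0.5197135069720902 = -0.358290123937727

cn(u+v)=-0.358290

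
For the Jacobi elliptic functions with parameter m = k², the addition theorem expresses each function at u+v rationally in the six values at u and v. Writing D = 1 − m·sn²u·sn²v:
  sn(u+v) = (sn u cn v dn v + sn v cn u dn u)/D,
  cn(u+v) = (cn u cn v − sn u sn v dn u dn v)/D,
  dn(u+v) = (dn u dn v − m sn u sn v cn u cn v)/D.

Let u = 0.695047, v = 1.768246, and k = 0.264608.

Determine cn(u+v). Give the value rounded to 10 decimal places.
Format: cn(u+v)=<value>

cn(u+v)=-0.7442360829

sn u = 0.6376887396688389, cn u = 0.7702941459595599, dn u = 0.9856610177494722
sn v = 0.9867688998731458, cn v = -0.1621330880577486, dn v = 0.9653098793872722
m = k² = 0.070017393664
D = 1 − m·sn²u·sn²v = 0.972276098724121
cn(u+v) = (cn u·cn v − sn u·sn v·dn u·dn v)/D = -0.7236029551782903/0.972276098724121 = -0.7442360828656031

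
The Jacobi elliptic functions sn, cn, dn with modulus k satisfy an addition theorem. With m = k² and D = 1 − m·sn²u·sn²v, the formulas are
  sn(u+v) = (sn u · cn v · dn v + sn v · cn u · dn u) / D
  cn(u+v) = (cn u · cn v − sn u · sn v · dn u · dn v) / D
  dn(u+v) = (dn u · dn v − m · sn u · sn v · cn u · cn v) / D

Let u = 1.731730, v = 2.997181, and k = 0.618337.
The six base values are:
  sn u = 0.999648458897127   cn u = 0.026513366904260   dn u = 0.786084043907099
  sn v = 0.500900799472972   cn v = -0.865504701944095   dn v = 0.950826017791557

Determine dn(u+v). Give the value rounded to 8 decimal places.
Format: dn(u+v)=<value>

m = k² = 0.382340645569
D = 1 − m·sn²u·sn²v = 0.9041375508485884
dn(u+v) = (dn u·dn v − m·sn u·sn v·cn u·cn v)/D = 0.7518223897779134/0.9041375508485884 = 0.8315354108147396

dn(u+v)=0.83153541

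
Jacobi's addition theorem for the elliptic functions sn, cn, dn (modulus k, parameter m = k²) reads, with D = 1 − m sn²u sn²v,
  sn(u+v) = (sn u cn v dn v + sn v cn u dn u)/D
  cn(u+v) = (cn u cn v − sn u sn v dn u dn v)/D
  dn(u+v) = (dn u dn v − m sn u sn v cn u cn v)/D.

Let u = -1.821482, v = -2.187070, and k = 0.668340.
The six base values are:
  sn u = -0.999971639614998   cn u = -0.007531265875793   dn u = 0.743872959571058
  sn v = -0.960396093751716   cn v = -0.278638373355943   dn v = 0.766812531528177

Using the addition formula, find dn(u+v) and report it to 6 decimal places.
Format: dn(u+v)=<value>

dn(u+v)=0.968515

m = k² = 0.4466783556
D = 1 − m·sn²u·sn²v = 0.58802482705179
dn(u+v) = (dn u·dn v − m·sn u·sn v·cn u·cn v)/D = 0.5695109013069261/0.58802482705179 = 0.9685150611111301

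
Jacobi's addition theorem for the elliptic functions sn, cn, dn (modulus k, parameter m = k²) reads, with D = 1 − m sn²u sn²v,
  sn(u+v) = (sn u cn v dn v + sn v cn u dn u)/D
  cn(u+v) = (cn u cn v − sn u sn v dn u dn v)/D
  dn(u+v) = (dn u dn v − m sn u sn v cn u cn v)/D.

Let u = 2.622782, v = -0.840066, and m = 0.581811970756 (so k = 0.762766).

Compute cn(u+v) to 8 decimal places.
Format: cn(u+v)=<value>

sn u = 0.8924799445777845, cn u = -0.4510870742178662, dn u = 0.7325127073168807
sn v = -0.7108113328200252, cn v = 0.703382718820003, dn v = 0.8402606151005309
m = k² = 0.581811970756
D = 1 − m·sn²u·sn²v = 0.7658531764186952
cn(u+v) = (cn u·cn v − sn u·sn v·dn u·dn v)/D = 0.07317802904901493/0.7658531764186952 = 0.09555098980095917

cn(u+v)=0.09555099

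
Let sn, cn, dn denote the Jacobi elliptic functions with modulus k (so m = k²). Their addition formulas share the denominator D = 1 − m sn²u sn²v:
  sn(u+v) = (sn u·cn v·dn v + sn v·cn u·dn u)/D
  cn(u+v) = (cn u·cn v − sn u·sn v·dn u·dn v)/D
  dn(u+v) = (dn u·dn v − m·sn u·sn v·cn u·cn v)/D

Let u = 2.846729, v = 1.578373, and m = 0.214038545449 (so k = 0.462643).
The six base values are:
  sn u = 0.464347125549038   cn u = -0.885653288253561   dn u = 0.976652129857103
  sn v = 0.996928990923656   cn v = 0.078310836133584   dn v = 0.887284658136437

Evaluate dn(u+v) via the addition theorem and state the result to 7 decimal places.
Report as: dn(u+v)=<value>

m = k² = 0.214038545449
D = 1 − m·sn²u·sn²v = 0.9541324054323593
dn(u+v) = (dn u·dn v − m·sn u·sn v·cn u·cn v)/D = 0.8734404737479216/0.9541324054323593 = 0.9154289999741989

dn(u+v)=0.9154290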